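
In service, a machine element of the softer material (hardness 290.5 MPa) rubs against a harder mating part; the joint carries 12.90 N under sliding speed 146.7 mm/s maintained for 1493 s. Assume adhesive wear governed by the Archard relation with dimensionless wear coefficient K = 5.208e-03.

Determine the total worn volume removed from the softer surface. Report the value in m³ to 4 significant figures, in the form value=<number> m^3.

value=5.065e-08 m^3

The intermediates appear rounded. The algebra runs at exact precision; one last rounding, at four significant figures.
Convert: Sliding speed v = 146.7 mm/s = 0.1467 m/s. The distance L = v·t = 0.1467 m/s × 1493 s = 219.0 m.
Convert: Hardness H = 290.5 MPa = 2.905e+08 Pa.
As SI base values: W = 12.90 N, H = 2.905e+08 Pa, K = 5.208e-03.
Apply Archard: V = K·W·L/H = 5.208e-03 · 12.90 · 219.0 / 2.905e+08 = 5.065e-08 m³.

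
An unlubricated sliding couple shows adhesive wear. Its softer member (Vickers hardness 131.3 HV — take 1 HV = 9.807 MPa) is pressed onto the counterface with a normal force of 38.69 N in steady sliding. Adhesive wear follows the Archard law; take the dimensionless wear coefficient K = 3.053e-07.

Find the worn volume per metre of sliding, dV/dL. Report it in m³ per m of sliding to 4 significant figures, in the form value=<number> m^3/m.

value=9.173e-15 m^3/m

All working math maintains full float precision; the intermediates are shown rounded — one last rounding to four significant digits.
Convert: Hardness H = 131.3 HV × 9.807 MPa/HV = 1288 MPa = 1.288e+09 Pa.
Restated in SI base units: W = 38.69 N, H = 1.288e+09 Pa, K = 3.053e-07.
The wear rate dV/dL = K·W/H — distance-free: 3.053e-07 · 38.69 / 1.288e+09 = 9.173e-15 m³/m.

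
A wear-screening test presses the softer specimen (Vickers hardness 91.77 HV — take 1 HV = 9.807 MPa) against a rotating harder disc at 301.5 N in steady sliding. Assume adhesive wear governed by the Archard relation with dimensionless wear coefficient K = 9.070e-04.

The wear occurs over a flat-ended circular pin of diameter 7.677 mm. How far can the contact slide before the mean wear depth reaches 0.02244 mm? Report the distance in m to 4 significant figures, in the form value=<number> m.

The algebra maintains full float precision; the intermediates appear rounded. Rounded once at the end to 4 significant figures.
Convert: Hardness H = 91.77 HV × 9.807 MPa/HV = 900.0 MPa = 9.000e+08 Pa.
Convert: Pin diameter d = 7.677 mm = 0.007677 m. Contact area A = π·d²/4 = π·(0.007677 m)²/4 = 4.629e-05 m².
Convert: Depth limit h_lim = 0.02244 mm = 2.244e-05 m.
Expressed in SI base units: W = 301.5 N, H = 9.000e+08 Pa, K = 9.070e-04.
Permissible volume V_lim = h_lim·A = 2.244e-05 · 4.629e-05 = 1.039e-09 m³.
Thus life L = V_lim·H/(K·W) = 1.039e-09 · 9.000e+08 / (9.070e-04 · 301.5) = 3.419 m.

value=3.419 m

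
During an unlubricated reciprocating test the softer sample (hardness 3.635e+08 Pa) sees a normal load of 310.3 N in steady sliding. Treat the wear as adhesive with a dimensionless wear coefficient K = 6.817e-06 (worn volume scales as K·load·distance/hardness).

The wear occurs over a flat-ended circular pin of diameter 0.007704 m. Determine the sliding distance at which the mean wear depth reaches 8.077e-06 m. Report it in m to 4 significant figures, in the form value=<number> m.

The intermediates are displayed rounded, and all working math keeps exact precision; rounded once at the end, at 4 significant figures.
Contact area A = π·d²/4 = π·(0.007704 m)²/4 = 4.661e-05 m².
Working in SI base units: W = 310.3 N, H = 3.635e+08 Pa, K = 6.817e-06.
Permissible volume V_lim = h_lim·A = 8.077e-06 · 4.661e-05 = 3.765e-10 m³.
So the life L = V_lim·H/(K·W) = 3.765e-10 · 3.635e+08 / (6.817e-06 · 310.3) = 64.70 m.

value=64.70 m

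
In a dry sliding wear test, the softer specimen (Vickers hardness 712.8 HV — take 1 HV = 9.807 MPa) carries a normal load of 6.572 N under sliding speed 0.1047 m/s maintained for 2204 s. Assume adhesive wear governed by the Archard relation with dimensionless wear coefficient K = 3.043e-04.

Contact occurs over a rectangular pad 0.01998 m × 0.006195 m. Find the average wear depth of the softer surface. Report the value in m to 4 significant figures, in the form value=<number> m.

The computation maintains exact precision; printed values are rounded. Rounded just once: 4 significant figures.
Path length L = v·t = 0.1047 m/s × 2204 s = 230.8 m.
Hardness H = 712.8 HV × 9.807 MPa/HV = 6990 MPa = 6.990e+09 Pa.
Contact area A = 0.01998 m × 0.006195 m = 1.238e-04 m².
Restated in SI base units: W = 6.572 N, H = 6.990e+09 Pa, K = 3.043e-04.
The Archard volume V = K·W·L/H = 3.043e-04 · 6.572 · 230.8 / 6.990e+09 = 6.602e-11 m³.
Wear depth h = V/A = 6.602e-11 / 1.238e-04 = 5.334e-07 m.

value=5.334e-07 m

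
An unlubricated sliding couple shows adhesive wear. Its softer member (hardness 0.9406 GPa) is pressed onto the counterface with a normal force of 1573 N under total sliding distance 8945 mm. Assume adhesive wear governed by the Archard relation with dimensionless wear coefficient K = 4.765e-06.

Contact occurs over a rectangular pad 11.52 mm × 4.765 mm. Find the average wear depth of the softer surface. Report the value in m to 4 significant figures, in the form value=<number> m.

value=1.299e-06 m

The intermediates appear rounded; every step holds exact precision. Rounded just once: 4 significant figures.
Distance L = 8945 mm = 8.945 m.
Hardness H = 0.9406 GPa = 9.406e+08 Pa.
Pad sides 11.52 mm × 4.765 mm = 0.01152 m × 0.004765 m. Contact area A = 0.01152 m × 0.004765 m = 5.489e-05 m².
As SI base values: W = 1573 N, H = 9.406e+08 Pa, K = 4.765e-06.
Apply Archard: V = K·W·L/H = 4.765e-06 · 1573 · 8.945 / 9.406e+08 = 7.128e-11 m³.
Depth h = V/A = 7.128e-11 / 5.489e-05 = 1.299e-06 m.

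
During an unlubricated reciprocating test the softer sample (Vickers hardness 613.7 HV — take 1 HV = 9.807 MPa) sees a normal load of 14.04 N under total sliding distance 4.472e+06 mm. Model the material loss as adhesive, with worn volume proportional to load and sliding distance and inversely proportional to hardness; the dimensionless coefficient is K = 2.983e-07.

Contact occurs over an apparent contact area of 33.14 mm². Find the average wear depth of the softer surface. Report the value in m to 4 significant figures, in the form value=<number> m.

Intermediate values appear rounded — the computation runs at full precision — rounded once at the end to 4 significant figures.
Distance covered L = 4.472e+06 mm = 4472 m.
Hardness H = 613.7 HV × 9.807 MPa/HV = 6019 MPa = 6.019e+09 Pa.
Contact area A = 33.14 mm² = 3.314e-05 m².
Restated in SI base units: W = 14.04 N, H = 6.019e+09 Pa, K = 2.983e-07.
By Archard's law, V = K·W·L/H = 2.983e-07 · 14.04 · 4472 / 6.019e+09 = 3.112e-12 m³.
Depth of wear h = V/A = 3.112e-12 / 3.314e-05 = 9.390e-08 m.

value=9.390e-08 m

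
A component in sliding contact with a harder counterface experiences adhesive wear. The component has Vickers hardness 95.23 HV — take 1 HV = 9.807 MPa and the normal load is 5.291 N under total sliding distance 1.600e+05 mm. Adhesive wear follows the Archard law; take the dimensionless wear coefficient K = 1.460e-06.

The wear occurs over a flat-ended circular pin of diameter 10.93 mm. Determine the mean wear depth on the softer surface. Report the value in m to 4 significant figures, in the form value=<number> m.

value=1.410e-08 m

Intermediates are shown rounded. All arithmetic keeps full precision — one final rounding to 4 significant figures.
Sliding distance L = 1.600e+05 mm = 160.0 m.
Hardness H = 95.23 HV × 9.807 MPa/HV = 933.9 MPa = 9.339e+08 Pa.
Pin diameter d = 10.93 mm = 0.01093 m. Contact area A = π·d²/4 = π·(0.01093 m)²/4 = 9.383e-05 m².
Restated in SI base units: W = 5.291 N, H = 9.339e+08 Pa, K = 1.460e-06.
By Archard's law, V = K·W·L/H = 1.460e-06 · 5.291 · 160.0 / 9.339e+08 = 1.323e-12 m³.
Wear depth h = V/A = 1.323e-12 / 9.383e-05 = 1.410e-08 m.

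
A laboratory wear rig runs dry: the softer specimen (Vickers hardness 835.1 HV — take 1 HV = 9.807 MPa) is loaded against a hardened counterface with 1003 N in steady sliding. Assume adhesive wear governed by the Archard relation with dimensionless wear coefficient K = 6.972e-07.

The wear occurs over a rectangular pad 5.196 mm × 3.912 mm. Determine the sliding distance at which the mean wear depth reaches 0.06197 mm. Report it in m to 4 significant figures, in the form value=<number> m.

Each operation holds exact precision. Intermediate values are printed rounded, and rounded just once: 4 significant digits.
Hardness H = 835.1 HV × 9.807 MPa/HV = 8190 MPa = 8.190e+09 Pa.
Pad sides 5.196 mm × 3.912 mm = 0.005196 m × 0.003912 m. Contact area A = 0.005196 m × 0.003912 m = 2.033e-05 m².
Depth limit h_lim = 0.06197 mm = 6.197e-05 m.
In SI base units: W = 1003 N, H = 8.190e+09 Pa, K = 6.972e-07.
Limit volume V_lim = h_lim·A = 6.197e-05 · 2.033e-05 = 1.260e-09 m³.
Thus life L = V_lim·H/(K·W) = 1.260e-09 · 8.190e+09 / (6.972e-07 · 1003) = 1.475e+04 m.

value=1.475e+04 m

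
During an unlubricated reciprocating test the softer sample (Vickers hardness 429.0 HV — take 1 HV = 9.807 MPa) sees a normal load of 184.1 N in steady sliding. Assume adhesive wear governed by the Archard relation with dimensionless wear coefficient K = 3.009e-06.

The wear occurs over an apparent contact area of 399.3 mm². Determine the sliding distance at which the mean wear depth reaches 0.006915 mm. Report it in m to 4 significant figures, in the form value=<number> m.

value=2.097e+04 m

Intermediate values are shown rounded, and each operation keeps full precision; one final rounding to 4 significant digits.
Convert: Hardness H = 429.0 HV × 9.807 MPa/HV = 4207 MPa = 4.207e+09 Pa.
Convert: Contact area A = 399.3 mm² = 3.993e-04 m².
Convert: Depth limit h_lim = 0.006915 mm = 6.915e-06 m.
In SI base units, W = 184.1 N, H = 4.207e+09 Pa, K = 3.009e-06.
Volume at the limit: V_lim = h_lim·A = 6.915e-06 · 3.993e-04 = 2.761e-09 m³.
Sliding life L = V_lim·H/(K·W) = 2.761e-09 · 4.207e+09 / (3.009e-06 · 184.1) = 2.097e+04 m.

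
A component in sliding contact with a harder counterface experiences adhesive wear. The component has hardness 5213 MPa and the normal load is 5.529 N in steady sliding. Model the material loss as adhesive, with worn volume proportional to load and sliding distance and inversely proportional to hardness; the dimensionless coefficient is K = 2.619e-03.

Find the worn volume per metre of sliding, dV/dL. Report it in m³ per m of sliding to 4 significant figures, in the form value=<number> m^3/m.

Intermediate values are displayed rounded — the computation keeps exact precision — rounded just once to four significant digits.
Convert: Hardness H = 5213 MPa = 5.213e+09 Pa.
Working in SI base units: W = 5.529 N, H = 5.213e+09 Pa, K = 2.619e-03.
The wear rate dV/dL = K·W/H: 2.619e-03 · 5.529 / 5.213e+09 = 2.778e-12 m³/m.

value=2.778e-12 m^3/m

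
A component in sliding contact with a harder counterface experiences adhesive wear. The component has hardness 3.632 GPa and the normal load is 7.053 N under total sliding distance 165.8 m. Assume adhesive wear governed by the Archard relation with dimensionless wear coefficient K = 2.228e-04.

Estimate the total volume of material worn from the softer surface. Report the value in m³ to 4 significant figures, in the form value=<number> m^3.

value=7.173e-11 m^3

All working math keeps full float precision; intermediates are printed rounded, and one last rounding to four significant digits.
Convert: Hardness H = 3.632 GPa = 3.632e+09 Pa.
Working in SI base units: W = 7.053 N, H = 3.632e+09 Pa, K = 2.228e-04.
Archard relation: V = K·W·L/H = 2.228e-04 · 7.053 · 165.8 / 3.632e+09 = 7.173e-11 m³.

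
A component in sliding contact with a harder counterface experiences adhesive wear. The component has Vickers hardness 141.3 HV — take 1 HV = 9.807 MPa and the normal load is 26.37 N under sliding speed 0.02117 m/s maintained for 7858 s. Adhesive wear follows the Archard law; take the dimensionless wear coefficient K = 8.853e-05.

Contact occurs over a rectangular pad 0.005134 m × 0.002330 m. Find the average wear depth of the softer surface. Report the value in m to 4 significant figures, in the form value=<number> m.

The algebra maintains full precision, and intermediate values are shown rounded; a single final rounding, at four significant digits.
Convert: Sliding distance L = v·t = 0.02117 m/s × 7858 s = 166.4 m.
Convert: Hardness H = 141.3 HV × 9.807 MPa/HV = 1386 MPa = 1.386e+09 Pa.
Convert: Contact area A = 0.005134 m × 0.002330 m = 1.196e-05 m².
Restated in SI base units: W = 26.37 N, H = 1.386e+09 Pa, K = 8.853e-05.
Archard relation: V = K·W·L/H = 8.853e-05 · 26.37 · 166.4 / 1.386e+09 = 2.803e-10 m³.
Depth of wear h = V/A = 2.803e-10 / 1.196e-05 = 2.343e-05 m.

value=2.343e-05 m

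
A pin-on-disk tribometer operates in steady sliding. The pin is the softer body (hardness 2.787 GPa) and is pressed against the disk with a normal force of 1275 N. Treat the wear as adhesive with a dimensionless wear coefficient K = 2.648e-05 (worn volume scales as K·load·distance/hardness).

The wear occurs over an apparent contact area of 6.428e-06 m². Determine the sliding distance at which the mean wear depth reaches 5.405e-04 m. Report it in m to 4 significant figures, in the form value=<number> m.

value=286.8 m

All arithmetic carries exact precision; intermediates are displayed rounded, and rounded just once to four significant digits.
Hardness H = 2.787 GPa = 2.787e+09 Pa.
In SI base units, W = 1275 N, H = 2.787e+09 Pa, K = 2.648e-05.
Limit volume V_lim = h_lim·A = 5.405e-04 · 6.428e-06 = 3.474e-09 m³.
Sliding life L = V_lim·H/(K·W) = 3.474e-09 · 2.787e+09 / (2.648e-05 · 1275) = 286.8 m.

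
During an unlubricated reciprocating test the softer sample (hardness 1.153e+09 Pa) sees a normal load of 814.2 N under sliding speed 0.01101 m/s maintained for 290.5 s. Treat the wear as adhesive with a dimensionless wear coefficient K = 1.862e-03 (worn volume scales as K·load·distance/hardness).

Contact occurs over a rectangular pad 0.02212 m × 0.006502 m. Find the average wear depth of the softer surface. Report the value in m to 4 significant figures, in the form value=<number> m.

value=2.924e-05 m

Intermediate values are displayed rounded, and all working math holds full float precision. Rounded just once to 4 significant figures.
Total distance L = v·t = 0.01101 m/s × 290.5 s = 3.198 m.
Contact area A = 0.02212 m × 0.006502 m = 1.438e-04 m².
In SI base units, W = 814.2 N, H = 1.153e+09 Pa, K = 1.862e-03.
Wear volume V = K·W·L/H = 1.862e-03 · 814.2 · 3.198 / 1.153e+09 = 4.205e-09 m³.
Depth h = V/A = 4.205e-09 / 1.438e-04 = 2.924e-05 m.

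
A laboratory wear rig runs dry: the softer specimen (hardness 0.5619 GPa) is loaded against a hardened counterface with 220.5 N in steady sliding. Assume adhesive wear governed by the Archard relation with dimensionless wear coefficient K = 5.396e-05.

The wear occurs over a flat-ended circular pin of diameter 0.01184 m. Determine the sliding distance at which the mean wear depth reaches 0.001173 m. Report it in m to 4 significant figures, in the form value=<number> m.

Each operation holds full float precision — intermediates are printed rounded; one last rounding: four significant digits.
Hardness H = 0.5619 GPa = 5.619e+08 Pa.
Contact area A = π·d²/4 = π·(0.01184 m)²/4 = 1.101e-04 m².
SI base units throughout: W = 220.5 N, H = 5.619e+08 Pa, K = 5.396e-05.
Allowed volume V_lim = h_lim·A = 0.001173 · 1.101e-04 = 1.291e-07 m³.
Thus life L = V_lim·H/(K·W) = 1.291e-07 · 5.619e+08 / (5.396e-05 · 220.5) = 6099 m.

value=6099 m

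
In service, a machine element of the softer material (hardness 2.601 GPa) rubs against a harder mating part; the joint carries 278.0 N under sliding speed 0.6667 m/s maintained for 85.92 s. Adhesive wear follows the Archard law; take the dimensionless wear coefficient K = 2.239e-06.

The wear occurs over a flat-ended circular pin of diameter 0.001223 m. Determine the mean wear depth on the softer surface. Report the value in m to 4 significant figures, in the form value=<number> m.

Quoted intermediates are rounded; the algebra maintains full precision. Rounded once at the end, at 4 significant digits.
Total distance L = v·t = 0.6667 m/s × 85.92 s = 57.28 m.
Hardness H = 2.601 GPa = 2.601e+09 Pa.
Contact area A = π·d²/4 = π·(0.001223 m)²/4 = 1.175e-06 m².
As SI base values: W = 278.0 N, H = 2.601e+09 Pa, K = 2.239e-06.
By Archard's law, V = K·W·L/H = 2.239e-06 · 278.0 · 57.28 / 2.601e+09 = 1.371e-11 m³.
Mean wear depth h = V/A = 1.371e-11 / 1.175e-06 = 1.167e-05 m.

value=1.167e-05 m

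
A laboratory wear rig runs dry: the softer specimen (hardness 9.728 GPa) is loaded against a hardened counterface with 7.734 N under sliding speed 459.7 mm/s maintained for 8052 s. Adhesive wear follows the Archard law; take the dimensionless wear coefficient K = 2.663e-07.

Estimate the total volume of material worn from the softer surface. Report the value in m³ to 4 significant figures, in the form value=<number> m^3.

Every step carries full float precision. Quoted intermediates are rounded; rounded just once, at four significant digits.
Sliding speed v = 459.7 mm/s = 0.4597 m/s. Path length L = v·t = 0.4597 m/s × 8052 s = 3702 m.
Hardness H = 9.728 GPa = 9.728e+09 Pa.
SI base units throughout: W = 7.734 N, H = 9.728e+09 Pa, K = 2.663e-07.
By Archard's law, V = K·W·L/H = 2.663e-07 · 7.734 · 3702 / 9.728e+09 = 7.837e-13 m³.

value=7.837e-13 m^3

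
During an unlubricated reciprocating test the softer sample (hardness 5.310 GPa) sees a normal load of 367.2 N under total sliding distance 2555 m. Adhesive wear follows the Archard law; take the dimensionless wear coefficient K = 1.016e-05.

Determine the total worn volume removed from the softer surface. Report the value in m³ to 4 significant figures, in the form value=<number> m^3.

The algebra runs at full float precision, and the intermediates are printed rounded. Rounded once at the end: 4 significant figures.
Hardness H = 5.310 GPa = 5.310e+09 Pa.
Expressed in SI base units: W = 367.2 N, H = 5.310e+09 Pa, K = 1.016e-05.
Volume removed: V = K·W·L/H = 1.016e-05 · 367.2 · 2555 / 5.310e+09 = 1.795e-09 m³.

value=1.795e-09 m^3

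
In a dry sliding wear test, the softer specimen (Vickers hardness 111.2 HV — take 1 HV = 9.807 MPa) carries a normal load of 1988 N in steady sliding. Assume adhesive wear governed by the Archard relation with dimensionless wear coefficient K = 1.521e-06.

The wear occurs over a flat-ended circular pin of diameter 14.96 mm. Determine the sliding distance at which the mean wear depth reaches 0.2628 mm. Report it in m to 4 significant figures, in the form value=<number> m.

Every step maintains full precision, and the intermediates are displayed rounded — a lone final rounding: four significant digits.
Convert: Hardness H = 111.2 HV × 9.807 MPa/HV = 1091 MPa = 1.091e+09 Pa.
Convert: Pin diameter d = 14.96 mm = 0.01496 m. Contact area A = π·d²/4 = π·(0.01496 m)²/4 = 1.758e-04 m².
Convert: Depth limit h_lim = 0.2628 mm = 2.628e-04 m.
As SI base values: W = 1988 N, H = 1.091e+09 Pa, K = 1.521e-06.
Wearable volume V_lim = h_lim·A = 2.628e-04 · 1.758e-04 = 4.619e-08 m³.
Inverting, life L = V_lim·H/(K·W) = 4.619e-08 · 1.091e+09 / (1.521e-06 · 1988) = 1.666e+04 m.

value=1.666e+04 m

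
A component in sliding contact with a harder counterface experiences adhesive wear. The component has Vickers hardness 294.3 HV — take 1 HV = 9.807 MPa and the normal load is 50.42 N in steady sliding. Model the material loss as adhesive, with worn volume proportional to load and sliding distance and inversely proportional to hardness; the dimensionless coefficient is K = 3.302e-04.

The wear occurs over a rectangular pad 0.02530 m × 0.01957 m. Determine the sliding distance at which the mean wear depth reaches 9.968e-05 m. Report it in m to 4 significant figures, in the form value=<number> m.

All arithmetic carries full precision; shown intermediates are rounded, and one final rounding: four significant digits.
Convert: Hardness H = 294.3 HV × 9.807 MPa/HV = 2886 MPa = 2.886e+09 Pa.
Convert: Contact area A = 0.02530 m × 0.01957 m = 4.951e-04 m².
Expressed in SI base units: W = 50.42 N, H = 2.886e+09 Pa, K = 3.302e-04.
Volume at the limit: V_lim = h_lim·A = 9.968e-05 · 4.951e-04 = 4.935e-08 m³.
Sliding life L = V_lim·H/(K·W) = 4.935e-08 · 2.886e+09 / (3.302e-04 · 50.42) = 8556 m.

value=8556 m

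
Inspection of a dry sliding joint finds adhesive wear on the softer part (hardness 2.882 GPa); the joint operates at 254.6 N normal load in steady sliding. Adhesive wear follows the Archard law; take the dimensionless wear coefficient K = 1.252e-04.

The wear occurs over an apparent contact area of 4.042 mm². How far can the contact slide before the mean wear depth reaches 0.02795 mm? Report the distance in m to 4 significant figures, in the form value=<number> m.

Intermediate values appear rounded. The algebra runs at full float precision; a lone final rounding: four significant digits.
Convert: Hardness H = 2.882 GPa = 2.882e+09 Pa.
Convert: Contact area A = 4.042 mm² = 4.042e-06 m².
Convert: Depth limit h_lim = 0.02795 mm = 2.795e-05 m.
Expressed in SI base units: W = 254.6 N, H = 2.882e+09 Pa, K = 1.252e-04.
Wearable volume V_lim = h_lim·A = 2.795e-05 · 4.042e-06 = 1.130e-10 m³.
Sliding life L = V_lim·H/(K·W) = 1.130e-10 · 2.882e+09 / (1.252e-04 · 254.6) = 10.21 m.

value=10.21 m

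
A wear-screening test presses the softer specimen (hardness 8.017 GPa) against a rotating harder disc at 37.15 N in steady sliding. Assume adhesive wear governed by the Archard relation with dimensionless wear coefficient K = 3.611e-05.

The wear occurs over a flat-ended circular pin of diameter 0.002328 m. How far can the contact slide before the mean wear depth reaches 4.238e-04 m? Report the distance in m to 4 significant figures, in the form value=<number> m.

value=1.078e+04 m

Quoted intermediates are rounded; all arithmetic runs at exact precision, and rounded once at the end: 4 significant digits.
Hardness H = 8.017 GPa = 8.017e+09 Pa.
Contact area A = π·d²/4 = π·(0.002328 m)²/4 = 4.257e-06 m².
SI base units throughout: W = 37.15 N, H = 8.017e+09 Pa, K = 3.611e-05.
Allowed volume V_lim = h_lim·A = 4.238e-04 · 4.257e-06 = 1.804e-09 m³.
Inverting, life L = V_lim·H/(K·W) = 1.804e-09 · 8.017e+09 / (3.611e-05 · 37.15) = 1.078e+04 m.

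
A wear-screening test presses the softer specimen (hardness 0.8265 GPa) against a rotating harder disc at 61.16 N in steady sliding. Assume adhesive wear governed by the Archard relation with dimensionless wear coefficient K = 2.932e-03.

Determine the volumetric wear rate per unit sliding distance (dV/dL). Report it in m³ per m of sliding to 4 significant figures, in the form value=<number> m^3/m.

value=2.170e-10 m^3/m

Every step runs at full precision; the intermediates appear rounded — a lone final rounding, at four significant figures.
Convert: Hardness H = 0.8265 GPa = 8.265e+08 Pa.
In SI base units: W = 61.16 N, H = 8.265e+08 Pa, K = 2.932e-03.
The wear rate dV/dL = K·W/H (independent of L): 2.932e-03 · 61.16 / 8.265e+08 = 2.170e-10 m³/m.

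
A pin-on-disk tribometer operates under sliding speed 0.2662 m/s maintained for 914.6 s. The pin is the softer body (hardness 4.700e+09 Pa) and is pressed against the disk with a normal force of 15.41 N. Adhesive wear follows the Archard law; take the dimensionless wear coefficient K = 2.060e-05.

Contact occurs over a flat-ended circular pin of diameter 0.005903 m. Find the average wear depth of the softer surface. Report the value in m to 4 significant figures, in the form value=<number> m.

Printed values are rounded. All working math maintains full precision. Rounded just once, at 4 significant figures.
Convert: Total distance L = v·t = 0.2662 m/s × 914.6 s = 243.5 m.
Convert: Contact area A = π·d²/4 = π·(0.005903 m)²/4 = 2.737e-05 m².
In SI base units, W = 15.41 N, H = 4.700e+09 Pa, K = 2.060e-05.
Wear volume V = K·W·L/H = 2.060e-05 · 15.41 · 243.5 / 4.700e+09 = 1.644e-11 m³.
Wear depth h = V/A = 1.644e-11 / 2.737e-05 = 6.009e-07 m.

value=6.009e-07 m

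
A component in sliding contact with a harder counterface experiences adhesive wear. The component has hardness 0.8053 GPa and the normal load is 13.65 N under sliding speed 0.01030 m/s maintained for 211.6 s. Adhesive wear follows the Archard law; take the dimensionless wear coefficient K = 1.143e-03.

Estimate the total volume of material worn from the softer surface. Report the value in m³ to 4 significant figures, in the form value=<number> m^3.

All working math keeps exact precision, and intermediates are printed rounded. Rounded just once to 4 significant digits.
Total distance L = v·t = 0.01030 m/s × 211.6 s = 2.179 m.
Hardness H = 0.8053 GPa = 8.053e+08 Pa.
Expressed in SI base units: W = 13.65 N, H = 8.053e+08 Pa, K = 1.143e-03.
Archard volume V = K·W·L/H = 1.143e-03 · 13.65 · 2.179 / 8.053e+08 = 4.223e-11 m³.

value=4.223e-11 m^3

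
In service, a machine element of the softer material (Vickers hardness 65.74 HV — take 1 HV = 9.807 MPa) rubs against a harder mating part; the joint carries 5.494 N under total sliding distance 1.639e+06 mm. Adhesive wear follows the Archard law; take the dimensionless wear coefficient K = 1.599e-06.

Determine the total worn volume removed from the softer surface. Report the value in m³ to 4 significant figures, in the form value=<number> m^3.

The intermediates are displayed rounded — all arithmetic carries full precision. Rounded once at the end: 4 significant figures.
Total distance L = 1.639e+06 mm = 1639 m.
Hardness H = 65.74 HV × 9.807 MPa/HV = 644.7 MPa = 6.447e+08 Pa.
Collected in SI base units: W = 5.494 N, H = 6.447e+08 Pa, K = 1.599e-06.
Volume removed: V = K·W·L/H = 1.599e-06 · 5.494 · 1639 / 6.447e+08 = 2.233e-11 m³.

value=2.233e-11 m^3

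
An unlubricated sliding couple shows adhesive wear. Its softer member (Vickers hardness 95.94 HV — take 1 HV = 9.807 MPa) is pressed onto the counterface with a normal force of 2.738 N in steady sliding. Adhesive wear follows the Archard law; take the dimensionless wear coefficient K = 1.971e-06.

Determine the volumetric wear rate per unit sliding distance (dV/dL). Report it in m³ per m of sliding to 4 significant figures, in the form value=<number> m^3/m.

The intermediates are shown rounded, and all arithmetic maintains exact precision — a single final rounding, at 4 significant figures.
Hardness H = 95.94 HV × 9.807 MPa/HV = 940.9 MPa = 9.409e+08 Pa.
In SI base units: W = 2.738 N, H = 9.409e+08 Pa, K = 1.971e-06.
Wear rate dV/dL = K·W/H — distance-free: 1.971e-06 · 2.738 / 9.409e+08 = 5.736e-15 m³/m.

value=5.736e-15 m^3/m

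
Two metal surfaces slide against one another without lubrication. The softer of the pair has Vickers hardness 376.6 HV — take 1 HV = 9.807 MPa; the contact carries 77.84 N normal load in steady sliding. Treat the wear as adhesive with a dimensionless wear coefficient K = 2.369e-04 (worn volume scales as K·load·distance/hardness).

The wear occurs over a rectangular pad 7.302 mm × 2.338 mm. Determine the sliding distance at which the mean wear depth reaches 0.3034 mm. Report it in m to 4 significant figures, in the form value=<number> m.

The computation maintains exact precision; intermediate values are displayed rounded — one last rounding to 4 significant figures.
Convert: Hardness H = 376.6 HV × 9.807 MPa/HV = 3693 MPa = 3.693e+09 Pa.
Convert: Pad sides 7.302 mm × 2.338 mm = 0.007302 m × 0.002338 m. Contact area A = 0.007302 m × 0.002338 m = 1.707e-05 m².
Convert: Depth limit h_lim = 0.3034 mm = 3.034e-04 m.
In SI base units, W = 77.84 N, H = 3.693e+09 Pa, K = 2.369e-04.
Wearable volume V_lim = h_lim·A = 3.034e-04 · 1.707e-05 = 5.180e-09 m³.
Inverting, life L = V_lim·H/(K·W) = 5.180e-09 · 3.693e+09 / (2.369e-04 · 77.84) = 1037 m.

value=1037 m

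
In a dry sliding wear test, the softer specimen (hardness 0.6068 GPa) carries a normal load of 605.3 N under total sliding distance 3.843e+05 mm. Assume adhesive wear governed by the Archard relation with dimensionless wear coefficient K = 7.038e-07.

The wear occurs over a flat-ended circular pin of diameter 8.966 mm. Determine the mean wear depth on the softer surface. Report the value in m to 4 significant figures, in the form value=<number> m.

Each operation carries exact precision, and intermediates are shown rounded, and rounded just once, at 4 significant figures.
Sliding distance L = 3.843e+05 mm = 384.3 m.
Hardness H = 0.6068 GPa = 6.068e+08 Pa.
Pin diameter d = 8.966 mm = 0.008966 m. Contact area A = π·d²/4 = π·(0.008966 m)²/4 = 6.314e-05 m².
Expressed in SI base units: W = 605.3 N, H = 6.068e+08 Pa, K = 7.038e-07.
Archard volume V = K·W·L/H = 7.038e-07 · 605.3 · 384.3 / 6.068e+08 = 2.698e-10 m³.
Mean wear depth h = V/A = 2.698e-10 / 6.314e-05 = 4.273e-06 m.

value=4.273e-06 m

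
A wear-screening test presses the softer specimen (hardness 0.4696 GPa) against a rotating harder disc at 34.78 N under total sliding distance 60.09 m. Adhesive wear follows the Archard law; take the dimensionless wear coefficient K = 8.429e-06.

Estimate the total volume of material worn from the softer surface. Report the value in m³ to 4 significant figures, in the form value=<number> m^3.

Quoted intermediates are rounded. The computation maintains full float precision. Rounded just once: four significant digits.
Hardness H = 0.4696 GPa = 4.696e+08 Pa.
Restated in SI base units: W = 34.78 N, H = 4.696e+08 Pa, K = 8.429e-06.
Worn volume V = K·W·L/H = 8.429e-06 · 34.78 · 60.09 / 4.696e+08 = 3.751e-11 m³.

value=3.751e-11 m^3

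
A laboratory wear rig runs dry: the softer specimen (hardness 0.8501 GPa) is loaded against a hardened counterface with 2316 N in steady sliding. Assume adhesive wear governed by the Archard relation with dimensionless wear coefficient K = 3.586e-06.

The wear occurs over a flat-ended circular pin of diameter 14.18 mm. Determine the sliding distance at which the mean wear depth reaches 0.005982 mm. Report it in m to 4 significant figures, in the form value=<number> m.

Intermediates are printed rounded, and the algebra holds full float precision — one last rounding, at four significant figures.
Convert: Hardness H = 0.8501 GPa = 8.501e+08 Pa.
Convert: Pin diameter d = 14.18 mm = 0.01418 m. Contact area A = π·d²/4 = π·(0.01418 m)²/4 = 1.579e-04 m².
Convert: Depth limit h_lim = 0.005982 mm = 5.982e-06 m.
Working in SI base units: W = 2316 N, H = 8.501e+08 Pa, K = 3.586e-06.
Volume at the limit: V_lim = h_lim·A = 5.982e-06 · 1.579e-04 = 9.447e-10 m³.
So the life L = V_lim·H/(K·W) = 9.447e-10 · 8.501e+08 / (3.586e-06 · 2316) = 96.70 m.

value=96.70 m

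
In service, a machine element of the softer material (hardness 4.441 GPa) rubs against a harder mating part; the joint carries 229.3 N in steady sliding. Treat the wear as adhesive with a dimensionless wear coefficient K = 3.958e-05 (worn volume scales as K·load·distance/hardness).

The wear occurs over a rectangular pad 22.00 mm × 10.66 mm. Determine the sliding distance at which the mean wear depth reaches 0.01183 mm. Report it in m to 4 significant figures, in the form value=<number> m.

All arithmetic runs at full precision; the intermediates appear rounded, and one last rounding: four significant figures.
Hardness H = 4.441 GPa = 4.441e+09 Pa.
Pad sides 22.00 mm × 10.66 mm = 0.02200 m × 0.01066 m. Contact area A = 0.02200 m × 0.01066 m = 2.345e-04 m².
Depth limit h_lim = 0.01183 mm = 1.183e-05 m.
Collected in SI base units: W = 229.3 N, H = 4.441e+09 Pa, K = 3.958e-05.
Volume at the limit: V_lim = h_lim·A = 1.183e-05 · 2.345e-04 = 2.774e-09 m³.
Inverting, life L = V_lim·H/(K·W) = 2.774e-09 · 4.441e+09 / (3.958e-05 · 229.3) = 1358 m.

value=1358 m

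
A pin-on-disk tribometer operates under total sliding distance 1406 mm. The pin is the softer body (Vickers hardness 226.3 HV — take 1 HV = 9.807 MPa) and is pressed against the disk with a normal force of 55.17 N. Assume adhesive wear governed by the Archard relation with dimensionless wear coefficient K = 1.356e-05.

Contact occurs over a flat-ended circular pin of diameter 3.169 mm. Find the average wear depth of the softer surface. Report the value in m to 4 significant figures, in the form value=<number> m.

All arithmetic runs at exact precision. Intermediates appear rounded — a single final rounding to four significant digits.
Convert: The distance L = 1406 mm = 1.406 m.
Convert: Hardness H = 226.3 HV × 9.807 MPa/HV = 2219 MPa = 2.219e+09 Pa.
Convert: Pin diameter d = 3.169 mm = 0.003169 m. Contact area A = π·d²/4 = π·(0.003169 m)²/4 = 7.887e-06 m².
Expressed in SI base units: W = 55.17 N, H = 2.219e+09 Pa, K = 1.356e-05.
Archard volume V = K·W·L/H = 1.356e-05 · 55.17 · 1.406 / 2.219e+09 = 4.739e-13 m³.
Wear depth h = V/A = 4.739e-13 / 7.887e-06 = 6.009e-08 m.

value=6.009e-08 m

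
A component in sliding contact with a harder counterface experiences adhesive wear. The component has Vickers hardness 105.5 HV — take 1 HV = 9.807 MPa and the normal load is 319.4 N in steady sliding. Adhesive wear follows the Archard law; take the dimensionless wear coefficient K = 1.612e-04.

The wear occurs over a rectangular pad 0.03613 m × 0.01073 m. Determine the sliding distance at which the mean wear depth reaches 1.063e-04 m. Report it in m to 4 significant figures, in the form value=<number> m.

value=828.1 m

The algebra maintains exact precision — shown intermediates are rounded, and a single final rounding: 4 significant digits.
Convert: Hardness H = 105.5 HV × 9.807 MPa/HV = 1035 MPa = 1.035e+09 Pa.
Convert: Contact area A = 0.03613 m × 0.01073 m = 3.877e-04 m².
In SI base units, W = 319.4 N, H = 1.035e+09 Pa, K = 1.612e-04.
Volume at the limit: V_lim = h_lim·A = 1.063e-04 · 3.877e-04 = 4.121e-08 m³.
Sliding life L = V_lim·H/(K·W) = 4.121e-08 · 1.035e+09 / (1.612e-04 · 319.4) = 828.1 m.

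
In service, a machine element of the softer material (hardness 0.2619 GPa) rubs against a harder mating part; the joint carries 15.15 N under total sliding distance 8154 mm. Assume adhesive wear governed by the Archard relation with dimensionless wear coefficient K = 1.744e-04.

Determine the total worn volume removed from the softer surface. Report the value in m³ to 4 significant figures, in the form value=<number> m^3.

value=8.226e-11 m^3

All working math holds full precision — the intermediates are shown rounded; one last rounding to four significant figures.
Convert: Path length L = 8154 mm = 8.154 m.
Convert: Hardness H = 0.2619 GPa = 2.619e+08 Pa.
As SI base values: W = 15.15 N, H = 2.619e+08 Pa, K = 1.744e-04.
Volume removed: V = K·W·L/H = 1.744e-04 · 15.15 · 8.154 / 2.619e+08 = 8.226e-11 m³.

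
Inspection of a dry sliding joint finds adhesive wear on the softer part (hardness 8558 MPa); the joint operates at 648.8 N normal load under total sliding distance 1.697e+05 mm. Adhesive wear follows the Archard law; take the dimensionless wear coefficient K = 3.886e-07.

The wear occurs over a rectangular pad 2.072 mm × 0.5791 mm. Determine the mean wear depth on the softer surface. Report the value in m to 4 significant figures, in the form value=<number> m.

value=4.167e-06 m

The algebra runs at exact precision. Intermediate values are displayed rounded, and one final rounding: four significant digits.
Total distance L = 1.697e+05 mm = 169.7 m.
Hardness H = 8558 MPa = 8.558e+09 Pa.
Pad sides 2.072 mm × 0.5791 mm = 2.072e-03 m × 5.791e-04 m. Contact area A = 2.072e-03 m × 5.791e-04 m = 1.200e-06 m².
Expressed in SI base units: W = 648.8 N, H = 8.558e+09 Pa, K = 3.886e-07.
Wear volume V = K·W·L/H = 3.886e-07 · 648.8 · 169.7 / 8.558e+09 = 4.999e-12 m³.
Depth of wear h = V/A = 4.999e-12 / 1.200e-06 = 4.167e-06 m.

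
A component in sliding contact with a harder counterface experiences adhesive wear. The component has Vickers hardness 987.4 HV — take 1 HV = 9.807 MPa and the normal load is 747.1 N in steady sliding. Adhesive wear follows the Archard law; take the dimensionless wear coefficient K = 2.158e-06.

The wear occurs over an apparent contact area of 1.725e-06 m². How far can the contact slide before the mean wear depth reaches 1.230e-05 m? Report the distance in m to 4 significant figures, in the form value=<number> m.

value=127.4 m

Every step keeps full precision; the intermediates appear rounded — a lone final rounding to 4 significant figures.
Hardness H = 987.4 HV × 9.807 MPa/HV = 9683 MPa = 9.683e+09 Pa.
Restated in SI base units: W = 747.1 N, H = 9.683e+09 Pa, K = 2.158e-06.
Volume at the limit: V_lim = h_lim·A = 1.230e-05 · 1.725e-06 = 2.122e-11 m³.
Inverting, life L = V_lim·H/(K·W) = 2.122e-11 · 9.683e+09 / (2.158e-06 · 747.1) = 127.4 m.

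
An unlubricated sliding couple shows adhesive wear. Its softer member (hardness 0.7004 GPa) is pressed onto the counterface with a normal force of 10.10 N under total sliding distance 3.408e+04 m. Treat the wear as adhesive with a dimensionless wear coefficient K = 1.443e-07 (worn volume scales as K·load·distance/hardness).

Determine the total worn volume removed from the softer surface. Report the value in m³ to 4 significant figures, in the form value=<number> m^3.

All arithmetic keeps full float precision, and intermediates are shown rounded — one final rounding, at four significant figures.
Hardness H = 0.7004 GPa = 7.004e+08 Pa.
Expressed in SI base units: W = 10.10 N, H = 7.004e+08 Pa, K = 1.443e-07.
The Archard volume V = K·W·L/H = 1.443e-07 · 10.10 · 3.408e+04 / 7.004e+08 = 7.092e-11 m³.

value=7.092e-11 m^3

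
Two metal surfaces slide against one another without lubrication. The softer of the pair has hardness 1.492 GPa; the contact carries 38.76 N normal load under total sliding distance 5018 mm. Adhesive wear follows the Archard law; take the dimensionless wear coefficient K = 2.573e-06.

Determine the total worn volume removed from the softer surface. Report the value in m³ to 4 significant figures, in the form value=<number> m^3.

The computation maintains full float precision — intermediates appear rounded. Rounded once at the end, at 4 significant digits.
Convert: Sliding distance L = 5018 mm = 5.018 m.
Convert: Hardness H = 1.492 GPa = 1.492e+09 Pa.
Expressed in SI base units: W = 38.76 N, H = 1.492e+09 Pa, K = 2.573e-06.
Apply Archard: V = K·W·L/H = 2.573e-06 · 38.76 · 5.018 / 1.492e+09 = 3.354e-13 m³.

value=3.354e-13 m^3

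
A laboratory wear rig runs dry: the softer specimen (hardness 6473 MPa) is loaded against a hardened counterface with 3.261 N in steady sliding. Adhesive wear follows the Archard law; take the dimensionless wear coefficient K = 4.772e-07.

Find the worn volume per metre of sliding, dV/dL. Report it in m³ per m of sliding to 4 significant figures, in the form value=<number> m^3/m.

value=2.404e-16 m^3/m

All working math holds full precision — the intermediates appear rounded; one final rounding, at 4 significant digits.
Convert: Hardness H = 6473 MPa = 6.473e+09 Pa.
Expressed in SI base units: W = 3.261 N, H = 6.473e+09 Pa, K = 4.772e-07.
The wear rate dV/dL = K·W/H (independent of L): 4.772e-07 · 3.261 / 6.473e+09 = 2.404e-16 m³/m.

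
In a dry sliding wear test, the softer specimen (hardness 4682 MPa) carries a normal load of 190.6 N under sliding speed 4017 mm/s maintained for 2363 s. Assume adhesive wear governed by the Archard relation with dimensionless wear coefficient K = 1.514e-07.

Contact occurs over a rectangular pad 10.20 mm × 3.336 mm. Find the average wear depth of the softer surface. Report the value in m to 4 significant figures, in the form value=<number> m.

Shown intermediates are rounded, and each operation carries full float precision. Rounded once at the end to four significant figures.
Convert: Sliding speed v = 4017 mm/s = 4.017 m/s. Path length L = v·t = 4.017 m/s × 2363 s = 9492 m.
Convert: Hardness H = 4682 MPa = 4.682e+09 Pa.
Convert: Pad sides 10.20 mm × 3.336 mm = 0.01020 m × 0.003336 m. Contact area A = 0.01020 m × 0.003336 m = 3.403e-05 m².
Expressed in SI base units: W = 190.6 N, H = 4.682e+09 Pa, K = 1.514e-07.
Apply Archard: V = K·W·L/H = 1.514e-07 · 190.6 · 9492 / 4.682e+09 = 5.850e-11 m³.
Depth of wear h = V/A = 5.850e-11 / 3.403e-05 = 1.719e-06 m.

value=1.719e-06 m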